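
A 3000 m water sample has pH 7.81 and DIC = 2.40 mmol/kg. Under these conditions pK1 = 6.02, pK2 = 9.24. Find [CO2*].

[CO2*] = 0.0370 mmol/kg

α₀ = 1 / (1 + K1/[H⁺] + K1K2/[H⁺]²) = 1 / (1 + 10^+1.79 + 10^+0.36)
   = 1 / (1 + 61.660 + 2.2909) = 1/64.950 = 0.01540
[CO2*] = α₀ × DIC = 0.01540 × 2.40 = 0.0370 mmol/kg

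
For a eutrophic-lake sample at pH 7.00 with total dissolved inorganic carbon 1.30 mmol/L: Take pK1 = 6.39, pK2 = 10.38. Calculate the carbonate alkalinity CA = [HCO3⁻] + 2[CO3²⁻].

CA = 1.04 mmol/L

CA = [HCO3⁻] + 2[CO3²⁻] = (α₁ + 2α₂)·DIC
At pH 7.00: [H⁺]/K1 = 10^-0.61 = 0.24547, K2/[H⁺] = 10^-3.38 = 0.00041687
α₁ = 1/(1 + 0.24547 + 0.00041687) = 1/1.2459 = 0.8026; α₂ = α₁·K2/[H⁺] = 0.0003346
α₁ + 2α₂ = 0.8033
CA = 0.8033 × 1.30 = 1.04 mmol/L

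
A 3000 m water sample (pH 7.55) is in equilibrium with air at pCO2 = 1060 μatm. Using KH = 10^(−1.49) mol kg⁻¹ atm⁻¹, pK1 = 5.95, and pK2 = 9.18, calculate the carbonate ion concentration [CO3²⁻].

[CO2*] = KH · pCO2 = 10^(−1.49) × 1060×10^-6 = 3.430×10^-5 mol/kg
α₀ = 1/(1 + K1/[H⁺] + K1K2/[H⁺]²) = 1/(1 + 10^+1.60 + 10^-0.03) = 0.02396
DIC = [CO2*]/α₀ = 3.430×10^-5 / 0.02396 = 1.432 mmol/kg
[CO3²⁻] = α₂·DIC; α₂ = 0.02236, so [CO3²⁻] = 0.02236 × 1.432 = 0.0320 mmol/kg

[CO3²⁻] = 0.0320 mmol/kg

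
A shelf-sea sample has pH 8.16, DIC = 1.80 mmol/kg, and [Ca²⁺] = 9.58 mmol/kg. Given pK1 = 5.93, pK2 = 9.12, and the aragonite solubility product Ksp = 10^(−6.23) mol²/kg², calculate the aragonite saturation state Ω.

α₂ = 1 / (1 + [H⁺]/K2 + [H⁺]²/(K1K2)) = 1 / (1 + 10^+0.96 + 10^-1.27)
   = 1 / (1 + 9.1201 + 0.053703) = 1/10.174 = 0.09829
[CO3²⁻] = α₂ × DIC = 0.09829 × 1.80 = 0.1769 mmol/kg
Ksp = 10^(−6.23) = 5.888×10^-7
Ω = [Ca²⁺][CO3²⁻]/Ksp = (9.58×10^-3)(1.769×10^-4) / 5.888×10^-7 = 2.88

Ω = 2.88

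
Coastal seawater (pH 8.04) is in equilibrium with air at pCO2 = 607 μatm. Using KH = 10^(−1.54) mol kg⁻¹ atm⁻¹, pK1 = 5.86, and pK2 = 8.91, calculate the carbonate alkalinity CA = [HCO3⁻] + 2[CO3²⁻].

[CO2*] = KH · pCO2 = 10^(−1.54) × 607×10^-6 = 1.751×10^-5 mol/kg
α₀ = 1/(1 + K1/[H⁺] + K1K2/[H⁺]²) = 1/(1 + 10^+2.18 + 10^+1.31) = 0.005788
DIC = [CO2*]/α₀ = 1.751×10^-5 / 0.005788 = 3.025 mmol/kg
CA = (α₁ + 2α₂)·DIC = (0.8760 + 2×0.1182) × 3.025 = 3.36 mmol/kg

CA = 3.36 mmol/kg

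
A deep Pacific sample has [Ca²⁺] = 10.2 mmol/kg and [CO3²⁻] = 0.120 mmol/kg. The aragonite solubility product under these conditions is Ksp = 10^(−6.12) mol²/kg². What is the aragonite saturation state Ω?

Ω = 1.61

Ksp = 10^(−6.12) = 7.586×10^-7
Ω = [Ca²⁺][CO3²⁻]/Ksp = (10.2×10^-3)(0.120×10^-3) / 7.586×10^-7 = 1.61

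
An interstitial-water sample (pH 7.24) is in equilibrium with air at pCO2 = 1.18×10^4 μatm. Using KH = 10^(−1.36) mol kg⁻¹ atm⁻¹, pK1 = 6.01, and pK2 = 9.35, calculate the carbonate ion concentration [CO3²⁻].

[CO2*] = KH · pCO2 = 10^(−1.36) × 1.18×10^4×10^-6 = 5.151×10^-4 mol/kg
α₀ = 1/(1 + K1/[H⁺] + K1K2/[H⁺]²) = 1/(1 + 10^+1.23 + 10^-0.88) = 0.05521
DIC = [CO2*]/α₀ = 5.151×10^-4 / 0.05521 = 9.330 mmol/kg
[CO3²⁻] = α₂·DIC; α₂ = 0.007277, so [CO3²⁻] = 0.007277 × 9.330 = 0.0679 mmol/kg

[CO3²⁻] = 0.0679 mmol/kg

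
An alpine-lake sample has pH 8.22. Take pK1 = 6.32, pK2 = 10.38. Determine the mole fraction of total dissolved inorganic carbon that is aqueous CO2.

α₀ = 0.0123

α₀ = 1 / (1 + K1/[H⁺] + K1K2/[H⁺]²) = 1 / (1 + 10^+1.90 + 10^-0.26)
   = 1 / (1 + 79.433 + 0.54954) = 1/80.982 = 0.01235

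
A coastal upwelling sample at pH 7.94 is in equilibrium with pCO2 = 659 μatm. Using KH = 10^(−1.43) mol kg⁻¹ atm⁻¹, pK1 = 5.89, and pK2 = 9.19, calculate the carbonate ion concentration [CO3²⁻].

[CO2*] = KH · pCO2 = 10^(−1.43) × 659×10^-6 = 2.448×10^-5 mol/kg
α₀ = 1/(1 + K1/[H⁺] + K1K2/[H⁺]²) = 1/(1 + 10^+2.05 + 10^+0.80) = 0.008367
DIC = [CO2*]/α₀ = 2.448×10^-5 / 0.008367 = 2.926 mmol/kg
[CO3²⁻] = α₂·DIC; α₂ = 0.05279, so [CO3²⁻] = 0.05279 × 2.926 = 0.154 mmol/kg

[CO3²⁻] = 0.154 mmol/kg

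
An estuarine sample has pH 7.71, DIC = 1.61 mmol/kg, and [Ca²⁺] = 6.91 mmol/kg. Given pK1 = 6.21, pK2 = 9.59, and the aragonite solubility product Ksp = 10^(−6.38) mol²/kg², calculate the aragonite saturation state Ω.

α₂ = 1 / (1 + [H⁺]/K2 + [H⁺]²/(K1K2)) = 1 / (1 + 10^+1.88 + 10^+0.38)
   = 1 / (1 + 75.858 + 2.3988) = 1/79.257 = 0.01262
[CO3²⁻] = α₂ × DIC = 0.01262 × 1.61 = 0.02031 mmol/kg
Ksp = 10^(−6.38) = 4.169×10^-7
Ω = [Ca²⁺][CO3²⁻]/Ksp = (6.91×10^-3)(2.031×10^-5) / 4.169×10^-7 = 0.337

Ω = 0.337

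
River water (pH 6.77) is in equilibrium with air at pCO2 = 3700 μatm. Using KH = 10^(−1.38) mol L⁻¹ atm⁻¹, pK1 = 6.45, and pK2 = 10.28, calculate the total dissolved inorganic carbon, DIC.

[CO2*] = KH · pCO2 = 10^(−1.38) × 3700×10^-6 = 1.542×10^-4 mol/L
α₀ = 1/(1 + K1/[H⁺] + K1K2/[H⁺]²) = 1/(1 + 10^+0.32 + 10^-3.19) = 0.3236
DIC = [CO2*]/α₀ = 1.542×10^-4 / 0.3236 = 0.477 mmol/L

DIC = 0.477 mmol/L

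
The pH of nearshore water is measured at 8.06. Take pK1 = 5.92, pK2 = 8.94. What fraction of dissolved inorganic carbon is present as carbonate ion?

α₂ = 0.116

α₂ = 1 / (1 + [H⁺]/K2 + [H⁺]²/(K1K2)) = 1 / (1 + 10^+0.88 + 10^-1.26)
   = 1 / (1 + 7.5858 + 0.054954) = 1/8.6407 = 0.1157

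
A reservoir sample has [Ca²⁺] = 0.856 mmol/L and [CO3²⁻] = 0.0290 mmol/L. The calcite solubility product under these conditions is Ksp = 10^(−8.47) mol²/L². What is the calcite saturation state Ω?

Ksp = 10^(−8.47) = 3.388×10^-9
Ω = [Ca²⁺][CO3²⁻]/Ksp = (0.856×10^-3)(0.0290×10^-3) / 3.388×10^-9 = 7.33

Ω = 7.33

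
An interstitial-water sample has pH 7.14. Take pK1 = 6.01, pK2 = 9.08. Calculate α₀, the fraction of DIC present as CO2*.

α₀ = 1 / (1 + K1/[H⁺] + K1K2/[H⁺]²) = 1 / (1 + 10^+1.13 + 10^-0.81)
   = 1 / (1 + 13.490 + 0.15488) = 1/14.645 = 0.06828

α₀ = 0.0683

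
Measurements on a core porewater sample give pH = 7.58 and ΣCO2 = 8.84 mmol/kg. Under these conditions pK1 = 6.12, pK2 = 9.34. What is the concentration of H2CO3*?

[CO2*] = 0.291 mmol/kg

α₀ = 1 / (1 + K1/[H⁺] + K1K2/[H⁺]²) = 1 / (1 + 10^+1.46 + 10^-0.30)
   = 1 / (1 + 28.840 + 0.50119) = 1/30.342 = 0.03296
[CO2*] = α₀ × DIC = 0.03296 × 8.84 = 0.291 mmol/kg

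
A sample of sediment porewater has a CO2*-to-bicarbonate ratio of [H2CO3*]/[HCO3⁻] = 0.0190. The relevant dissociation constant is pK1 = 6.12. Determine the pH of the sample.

From K1 = [H⁺][HCO3⁻]/[H2CO3*]:  pH = pK1 − log₁₀([H2CO3*]/[HCO3⁻])
log₁₀(0.0190) = -1.721
pH = 6.12 − (-1.721) = 7.84

pH = 7.84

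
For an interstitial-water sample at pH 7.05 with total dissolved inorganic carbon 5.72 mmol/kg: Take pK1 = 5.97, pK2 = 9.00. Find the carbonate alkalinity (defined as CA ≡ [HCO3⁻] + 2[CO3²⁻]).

CA = [HCO3⁻] + 2[CO3²⁻] = (α₁ + 2α₂)·DIC
At pH 7.05: [H⁺]/K1 = 10^-1.08 = 0.083176, K2/[H⁺] = 10^-1.95 = 0.011220
α₁ = 1/(1 + 0.083176 + 0.011220) = 1/1.0944 = 0.9137; α₂ = α₁·K2/[H⁺] = 0.01025
α₁ + 2α₂ = 0.9343
CA = 0.9343 × 5.72 = 5.34 mmol/kg

CA = 5.34 mmol/kg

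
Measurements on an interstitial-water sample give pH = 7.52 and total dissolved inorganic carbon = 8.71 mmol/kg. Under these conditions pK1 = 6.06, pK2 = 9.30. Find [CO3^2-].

α₂ = 1 / (1 + [H⁺]/K2 + [H⁺]²/(K1K2)) = 1 / (1 + 10^+1.78 + 10^+0.32)
   = 1 / (1 + 60.256 + 2.0893) = 1/63.345 = 0.01579
[CO3²⁻] = α₂ × DIC = 0.01579 × 8.71 = 0.138 mmol/kg

[CO3²⁻] = 0.138 mmol/kg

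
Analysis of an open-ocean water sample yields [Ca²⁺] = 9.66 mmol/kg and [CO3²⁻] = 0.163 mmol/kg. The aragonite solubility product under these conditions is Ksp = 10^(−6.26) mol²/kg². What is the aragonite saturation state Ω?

Ω = 2.87

Ksp = 10^(−6.26) = 5.495×10^-7
Ω = [Ca²⁺][CO3²⁻]/Ksp = (9.66×10^-3)(0.163×10^-3) / 5.495×10^-7 = 2.87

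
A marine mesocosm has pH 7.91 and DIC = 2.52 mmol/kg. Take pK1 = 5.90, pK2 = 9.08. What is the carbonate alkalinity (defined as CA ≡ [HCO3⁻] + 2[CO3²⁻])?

CA = 2.66 mmol/kg

CA = [HCO3⁻] + 2[CO3²⁻] = (α₁ + 2α₂)·DIC
At pH 7.91: [H⁺]/K1 = 10^-2.01 = 0.0097724, K2/[H⁺] = 10^-1.17 = 0.067608
α₁ = 1/(1 + 0.0097724 + 0.067608) = 1/1.0774 = 0.9282; α₂ = α₁·K2/[H⁺] = 0.06275
α₁ + 2α₂ = 1.0537
CA = 1.0537 × 2.52 = 2.66 mmol/kg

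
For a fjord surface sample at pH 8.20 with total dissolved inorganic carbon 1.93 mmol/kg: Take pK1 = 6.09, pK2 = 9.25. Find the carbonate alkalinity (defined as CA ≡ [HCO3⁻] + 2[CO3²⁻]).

CA = 2.07 mmol/kg

CA = [HCO3⁻] + 2[CO3²⁻] = (α₁ + 2α₂)·DIC
At pH 8.20: [H⁺]/K1 = 10^-2.11 = 0.0077625, K2/[H⁺] = 10^-1.05 = 0.089125
α₁ = 1/(1 + 0.0077625 + 0.089125) = 1/1.0969 = 0.9117; α₂ = α₁·K2/[H⁺] = 0.08125
α₁ + 2α₂ = 1.0742
CA = 1.0742 × 1.93 = 2.07 mmol/kg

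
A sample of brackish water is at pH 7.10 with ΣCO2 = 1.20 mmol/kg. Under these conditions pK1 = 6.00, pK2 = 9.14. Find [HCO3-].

[HCO3⁻] = 1.10 mmol/kg

α₁ = 1 / (1 + [H⁺]/K1 + K2/[H⁺]) = 1 / (1 + 10^-1.10 + 10^-2.04)
   = 1 / (1 + 0.079433 + 0.0091201) = 1/1.0886 = 0.9187
[HCO3⁻] = α₁ × DIC = 0.9187 × 1.20 = 1.10 mmol/kg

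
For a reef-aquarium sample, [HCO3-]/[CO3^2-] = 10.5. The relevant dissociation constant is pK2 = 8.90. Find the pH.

From K2 = [H⁺][CO3^2-]/[HCO3-]:  pH = pK2 − log₁₀([HCO3-]/[CO3^2-])
log₁₀(10.5) = +1.021
pH = 8.90 − (+1.021) = 7.88

pH = 7.88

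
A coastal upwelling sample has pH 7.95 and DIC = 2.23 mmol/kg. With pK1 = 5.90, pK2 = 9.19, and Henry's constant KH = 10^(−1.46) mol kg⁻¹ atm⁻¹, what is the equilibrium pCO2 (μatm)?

pCO2 = 537 μatm

α₀ = 1 / (1 + K1/[H⁺] + K1K2/[H⁺]²) = 1 / (1 + 10^+2.05 + 10^+0.81)
   = 1 / (1 + 112.20 + 6.4565) = 1/119.66 = 0.008357
[CO2*] = α₀ × DIC = 0.008357 × 2.23 = 0.01864 mmol/kg = 18.64 μmol/kg
pCO2 = [CO2*]/KH = 1.864×10^-5 / 3.467×10^-2 = 537 μatm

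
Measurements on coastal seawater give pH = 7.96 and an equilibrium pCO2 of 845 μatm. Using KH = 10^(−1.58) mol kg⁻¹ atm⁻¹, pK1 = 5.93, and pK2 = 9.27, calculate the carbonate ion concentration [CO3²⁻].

[CO2*] = KH · pCO2 = 10^(−1.58) × 845×10^-6 = 2.223×10^-5 mol/kg
α₀ = 1/(1 + K1/[H⁺] + K1K2/[H⁺]²) = 1/(1 + 10^+2.03 + 10^+0.72) = 0.008818
DIC = [CO2*]/α₀ = 2.223×10^-5 / 0.008818 = 2.520 mmol/kg
[CO3²⁻] = α₂·DIC; α₂ = 0.04628, so [CO3²⁻] = 0.04628 × 2.520 = 0.117 mmol/kg

[CO3²⁻] = 0.117 mmol/kg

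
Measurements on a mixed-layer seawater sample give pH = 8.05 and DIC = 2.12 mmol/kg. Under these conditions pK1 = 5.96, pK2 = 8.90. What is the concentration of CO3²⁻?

α₂ = 1 / (1 + [H⁺]/K2 + [H⁺]²/(K1K2)) = 1 / (1 + 10^+0.85 + 10^-1.24)
   = 1 / (1 + 7.0795 + 0.057544) = 1/8.1370 = 0.1229
[CO3²⁻] = α₂ × DIC = 0.1229 × 2.12 = 0.261 mmol/kg

[CO3²⁻] = 0.261 mmol/kg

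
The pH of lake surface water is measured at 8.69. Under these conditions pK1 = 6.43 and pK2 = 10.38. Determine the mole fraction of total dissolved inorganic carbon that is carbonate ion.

α₂ = 0.0199

α₂ = 1 / (1 + [H⁺]/K2 + [H⁺]²/(K1K2)) = 1 / (1 + 10^+1.69 + 10^-0.57)
   = 1 / (1 + 48.978 + 0.26915) = 1/50.247 = 0.01990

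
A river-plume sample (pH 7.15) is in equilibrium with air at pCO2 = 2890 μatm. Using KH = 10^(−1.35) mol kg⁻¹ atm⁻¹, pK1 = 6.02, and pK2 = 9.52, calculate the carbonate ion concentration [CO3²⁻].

[CO2*] = KH · pCO2 = 10^(−1.35) × 2890×10^-6 = 1.291×10^-4 mol/kg
α₀ = 1/(1 + K1/[H⁺] + K1K2/[H⁺]²) = 1/(1 + 10^+1.13 + 10^-1.24) = 0.06874
DIC = [CO2*]/α₀ = 1.291×10^-4 / 0.06874 = 1.878 mmol/kg
[CO3²⁻] = α₂·DIC; α₂ = 0.003956, so [CO3²⁻] = 0.003956 × 1.878 = 0.00743 mmol/kg = 7.43 μmol/kg

[CO3²⁻] = 7.43 μmol/kg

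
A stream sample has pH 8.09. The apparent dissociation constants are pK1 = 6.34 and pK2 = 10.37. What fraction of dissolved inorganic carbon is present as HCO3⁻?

α₁ = 1 / (1 + [H⁺]/K1 + K2/[H⁺]) = 1 / (1 + 10^-1.75 + 10^-2.28)
   = 1 / (1 + 0.017783 + 0.0052481) = 1/1.0230 = 0.9775

α₁ = 0.977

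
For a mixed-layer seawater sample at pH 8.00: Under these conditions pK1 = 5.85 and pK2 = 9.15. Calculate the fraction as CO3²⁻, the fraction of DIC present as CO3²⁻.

α₂ = 0.0657

α₂ = 1 / (1 + [H⁺]/K2 + [H⁺]²/(K1K2)) = 1 / (1 + 10^+1.15 + 10^-1.00)
   = 1 / (1 + 14.125 + 0.10000) = 1/15.225 = 0.06568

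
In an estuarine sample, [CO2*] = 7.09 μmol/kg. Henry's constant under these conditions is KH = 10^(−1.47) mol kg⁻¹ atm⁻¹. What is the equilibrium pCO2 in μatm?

KH = 10^(−1.47) = 3.388×10^-2 mol kg⁻¹ atm⁻¹
pCO2 = [CO2*]/KH = 7.09×10^-6 / 3.388×10^-2 = 2.09×10^-4 atm = 209 μatm

pCO2 = 209 μatm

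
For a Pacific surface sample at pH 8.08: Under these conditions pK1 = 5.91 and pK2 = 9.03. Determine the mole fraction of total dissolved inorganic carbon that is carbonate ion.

α₂ = 0.100

α₂ = 1 / (1 + [H⁺]/K2 + [H⁺]²/(K1K2)) = 1 / (1 + 10^+0.95 + 10^-1.22)
   = 1 / (1 + 8.9125 + 0.060256) = 1/9.9728 = 0.1003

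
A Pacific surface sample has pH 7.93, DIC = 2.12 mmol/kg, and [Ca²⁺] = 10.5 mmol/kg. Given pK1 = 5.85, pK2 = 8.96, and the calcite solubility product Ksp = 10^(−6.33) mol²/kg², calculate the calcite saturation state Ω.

Ω = 4.03

α₂ = 1 / (1 + [H⁺]/K2 + [H⁺]²/(K1K2)) = 1 / (1 + 10^+1.03 + 10^-1.05)
   = 1 / (1 + 10.715 + 0.089125) = 1/11.804 = 0.08471
[CO3²⁻] = α₂ × DIC = 0.08471 × 2.12 = 0.1796 mmol/kg
Ksp = 10^(−6.33) = 4.677×10^-7
Ω = [Ca²⁺][CO3²⁻]/Ksp = (10.5×10^-3)(1.796×10^-4) / 4.677×10^-7 = 4.03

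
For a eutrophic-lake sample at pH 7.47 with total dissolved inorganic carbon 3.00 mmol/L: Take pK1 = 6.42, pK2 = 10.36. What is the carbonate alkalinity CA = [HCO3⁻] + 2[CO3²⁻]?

CA = [HCO3⁻] + 2[CO3²⁻] = (α₁ + 2α₂)·DIC
At pH 7.47: [H⁺]/K1 = 10^-1.05 = 0.089125, K2/[H⁺] = 10^-2.89 = 0.0012882
α₁ = 1/(1 + 0.089125 + 0.0012882) = 1/1.0904 = 0.9171; α₂ = α₁·K2/[H⁺] = 0.001181
α₁ + 2α₂ = 0.9194
CA = 0.9194 × 3.00 = 2.76 mmol/L

CA = 2.76 mmol/L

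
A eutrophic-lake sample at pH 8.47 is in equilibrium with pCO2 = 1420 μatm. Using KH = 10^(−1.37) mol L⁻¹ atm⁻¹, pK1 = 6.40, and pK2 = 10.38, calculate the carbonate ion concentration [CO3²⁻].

[CO2*] = KH · pCO2 = 10^(−1.37) × 1420×10^-6 = 6.057×10^-5 mol/L
α₀ = 1/(1 + K1/[H⁺] + K1K2/[H⁺]²) = 1/(1 + 10^+2.07 + 10^+0.16) = 0.008338
DIC = [CO2*]/α₀ = 6.057×10^-5 / 0.008338 = 7.265 mmol/L
[CO3²⁻] = α₂·DIC; α₂ = 0.01205, so [CO3²⁻] = 0.01205 × 7.265 = 0.0876 mmol/L

[CO3²⁻] = 0.0876 mmol/L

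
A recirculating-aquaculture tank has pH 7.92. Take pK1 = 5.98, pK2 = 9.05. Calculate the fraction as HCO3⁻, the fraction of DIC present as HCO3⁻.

α₁ = 1 / (1 + [H⁺]/K1 + K2/[H⁺]) = 1 / (1 + 10^-1.94 + 10^-1.13)
   = 1 / (1 + 0.011482 + 0.074131) = 1/1.0856 = 0.9211

α₁ = 0.921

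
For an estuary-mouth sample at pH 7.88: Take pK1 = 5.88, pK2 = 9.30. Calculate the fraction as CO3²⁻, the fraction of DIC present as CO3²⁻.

α₂ = 1 / (1 + [H⁺]/K2 + [H⁺]²/(K1K2)) = 1 / (1 + 10^+1.42 + 10^-0.58)
   = 1 / (1 + 26.303 + 0.26303) = 1/27.566 = 0.03628

α₂ = 0.0363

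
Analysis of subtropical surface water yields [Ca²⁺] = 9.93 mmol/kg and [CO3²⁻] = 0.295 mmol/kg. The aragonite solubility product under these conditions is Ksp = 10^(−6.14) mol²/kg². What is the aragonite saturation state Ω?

Ksp = 10^(−6.14) = 7.244×10^-7
Ω = [Ca²⁺][CO3²⁻]/Ksp = (9.93×10^-3)(0.295×10^-3) / 7.244×10^-7 = 4.04

Ω = 4.04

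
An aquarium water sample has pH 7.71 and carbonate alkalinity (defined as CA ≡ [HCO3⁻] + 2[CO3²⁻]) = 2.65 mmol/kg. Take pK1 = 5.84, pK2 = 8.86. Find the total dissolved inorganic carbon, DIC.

DIC = 2.52 mmol/kg

CA = [HCO3⁻] + 2[CO3²⁻] = (α₁ + 2α₂)·DIC
At pH 7.71: [H⁺]/K1 = 10^-1.87 = 0.013490, K2/[H⁺] = 10^-1.15 = 0.070795
α₁ = 1/(1 + 0.013490 + 0.070795) = 1/1.0843 = 0.9223; α₂ = α₁·K2/[H⁺] = 0.06529
α₁ + 2α₂ = 1.0529
DIC = CA / (α₁ + 2α₂) = 2.65 / 1.0529 = 2.52 mmol/kg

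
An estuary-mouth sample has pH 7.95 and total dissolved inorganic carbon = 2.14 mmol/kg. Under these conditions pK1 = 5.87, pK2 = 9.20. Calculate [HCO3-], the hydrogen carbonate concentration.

[HCO3⁻] = 2.01 mmol/kg

α₁ = 1 / (1 + [H⁺]/K1 + K2/[H⁺]) = 1 / (1 + 10^-2.08 + 10^-1.25)
   = 1 / (1 + 0.0083176 + 0.056234) = 1/1.0646 = 0.9394
[HCO3⁻] = α₁ × DIC = 0.9394 × 2.14 = 2.01 mmol/kg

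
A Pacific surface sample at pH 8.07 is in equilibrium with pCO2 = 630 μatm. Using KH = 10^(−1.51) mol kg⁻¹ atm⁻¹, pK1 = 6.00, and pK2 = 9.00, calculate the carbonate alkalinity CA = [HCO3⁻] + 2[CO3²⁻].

CA = 2.82 mmol/kg

[CO2*] = KH · pCO2 = 10^(−1.51) × 630×10^-6 = 1.947×10^-5 mol/kg
α₀ = 1/(1 + K1/[H⁺] + K1K2/[H⁺]²) = 1/(1 + 10^+2.07 + 10^+1.14) = 0.007559
DIC = [CO2*]/α₀ = 1.947×10^-5 / 0.007559 = 2.576 mmol/kg
CA = (α₁ + 2α₂)·DIC = (0.8881 + 2×0.1043) × 2.576 = 2.82 mmol/kg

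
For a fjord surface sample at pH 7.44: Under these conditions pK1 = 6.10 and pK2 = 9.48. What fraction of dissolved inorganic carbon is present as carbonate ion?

α₂ = 0.00865

α₂ = 1 / (1 + [H⁺]/K2 + [H⁺]²/(K1K2)) = 1 / (1 + 10^+2.04 + 10^+0.70)
   = 1 / (1 + 109.65 + 5.0119) = 1/115.66 = 0.008646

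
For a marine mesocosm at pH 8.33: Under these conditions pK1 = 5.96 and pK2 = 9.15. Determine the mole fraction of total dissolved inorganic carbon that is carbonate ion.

α₂ = 0.131

α₂ = 1 / (1 + [H⁺]/K2 + [H⁺]²/(K1K2)) = 1 / (1 + 10^+0.82 + 10^-1.55)
   = 1 / (1 + 6.6069 + 0.028184) = 1/7.6351 = 0.1310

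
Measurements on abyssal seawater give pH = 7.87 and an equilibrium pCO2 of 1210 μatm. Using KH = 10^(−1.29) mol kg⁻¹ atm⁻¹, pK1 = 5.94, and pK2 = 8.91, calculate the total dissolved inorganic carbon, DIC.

DIC = 5.83 mmol/kg

[CO2*] = KH · pCO2 = 10^(−1.29) × 1210×10^-6 = 6.206×10^-5 mol/kg
α₀ = 1/(1 + K1/[H⁺] + K1K2/[H⁺]²) = 1/(1 + 10^+1.93 + 10^+0.89) = 0.01065
DIC = [CO2*]/α₀ = 6.206×10^-5 / 0.01065 = 5.83 mmol/kg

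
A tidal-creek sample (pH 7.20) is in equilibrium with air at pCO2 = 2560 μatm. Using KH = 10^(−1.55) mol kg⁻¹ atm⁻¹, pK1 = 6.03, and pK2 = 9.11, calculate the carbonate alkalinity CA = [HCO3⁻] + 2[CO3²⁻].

[CO2*] = KH · pCO2 = 10^(−1.55) × 2560×10^-6 = 7.215×10^-5 mol/kg
α₀ = 1/(1 + K1/[H⁺] + K1K2/[H⁺]²) = 1/(1 + 10^+1.17 + 10^-0.74) = 0.06261
DIC = [CO2*]/α₀ = 7.215×10^-5 / 0.06261 = 1.152 mmol/kg
CA = (α₁ + 2α₂)·DIC = (0.9260 + 2×0.01139) × 1.152 = 1.09 mmol/kg

CA = 1.09 mmol/kg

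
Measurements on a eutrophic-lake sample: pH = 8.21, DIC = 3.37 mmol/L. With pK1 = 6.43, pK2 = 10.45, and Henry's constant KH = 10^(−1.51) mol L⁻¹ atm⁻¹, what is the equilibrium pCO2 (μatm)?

pCO2 = 1770 μatm

α₀ = 1 / (1 + K1/[H⁺] + K1K2/[H⁺]²) = 1 / (1 + 10^+1.78 + 10^-0.46)
   = 1 / (1 + 60.256 + 0.34674) = 1/61.603 = 0.01623
[CO2*] = α₀ × DIC = 0.01623 × 3.37 = 0.05471 mmol/L
pCO2 = [CO2*]/KH = 5.471×10^-5 / 3.090×10^-2 = 1770 μatm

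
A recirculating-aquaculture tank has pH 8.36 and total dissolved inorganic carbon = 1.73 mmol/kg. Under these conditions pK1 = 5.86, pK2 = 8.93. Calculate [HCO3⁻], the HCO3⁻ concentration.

α₁ = 1 / (1 + [H⁺]/K1 + K2/[H⁺]) = 1 / (1 + 10^-2.50 + 10^-0.57)
   = 1 / (1 + 0.0031623 + 0.26915) = 1/1.2723 = 0.7860
[HCO3⁻] = α₁ × DIC = 0.7860 × 1.73 = 1.36 mmol/kg

[HCO3⁻] = 1.36 mmol/kg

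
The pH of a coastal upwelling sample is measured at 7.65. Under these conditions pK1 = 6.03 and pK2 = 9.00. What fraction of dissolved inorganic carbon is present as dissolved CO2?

α₀ = 0.0224

α₀ = 1 / (1 + K1/[H⁺] + K1K2/[H⁺]²) = 1 / (1 + 10^+1.62 + 10^+0.27)
   = 1 / (1 + 41.687 + 1.8621) = 1/44.549 = 0.02245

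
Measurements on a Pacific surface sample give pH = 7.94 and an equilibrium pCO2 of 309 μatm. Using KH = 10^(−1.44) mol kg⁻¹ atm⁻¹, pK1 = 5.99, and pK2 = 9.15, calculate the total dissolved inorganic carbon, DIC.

[CO2*] = KH · pCO2 = 10^(−1.44) × 309×10^-6 = 1.122×10^-5 mol/kg
α₀ = 1/(1 + K1/[H⁺] + K1K2/[H⁺]²) = 1/(1 + 10^+1.95 + 10^+0.74) = 0.01046
DIC = [CO2*]/α₀ = 1.122×10^-5 / 0.01046 = 1.07 mmol/kg

DIC = 1.07 mmol/kg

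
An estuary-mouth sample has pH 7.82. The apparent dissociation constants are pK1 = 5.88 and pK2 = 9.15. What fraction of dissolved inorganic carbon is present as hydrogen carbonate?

α₁ = 1 / (1 + [H⁺]/K1 + K2/[H⁺]) = 1 / (1 + 10^-1.94 + 10^-1.33)
   = 1 / (1 + 0.011482 + 0.046774) = 1/1.0583 = 0.9450

α₁ = 0.945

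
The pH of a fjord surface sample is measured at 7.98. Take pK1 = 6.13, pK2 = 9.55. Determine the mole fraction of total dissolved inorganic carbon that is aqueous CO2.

α₀ = 1 / (1 + K1/[H⁺] + K1K2/[H⁺]²) = 1 / (1 + 10^+1.85 + 10^+0.28)
   = 1 / (1 + 70.795 + 1.9055) = 1/73.700 = 0.01357

α₀ = 0.0136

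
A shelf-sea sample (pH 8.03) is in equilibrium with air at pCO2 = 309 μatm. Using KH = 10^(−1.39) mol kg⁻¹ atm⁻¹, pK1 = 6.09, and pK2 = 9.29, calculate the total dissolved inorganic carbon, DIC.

[CO2*] = KH · pCO2 = 10^(−1.39) × 309×10^-6 = 1.259×10^-5 mol/kg
α₀ = 1/(1 + K1/[H⁺] + K1K2/[H⁺]²) = 1/(1 + 10^+1.94 + 10^+0.68) = 0.01077
DIC = [CO2*]/α₀ = 1.259×10^-5 / 0.01077 = 1.17 mmol/kg

DIC = 1.17 mmol/kg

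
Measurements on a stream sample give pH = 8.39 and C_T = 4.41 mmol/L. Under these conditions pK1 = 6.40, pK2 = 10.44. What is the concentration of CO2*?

α₀ = 1 / (1 + K1/[H⁺] + K1K2/[H⁺]²) = 1 / (1 + 10^+1.99 + 10^-0.06)
   = 1 / (1 + 97.724 + 0.87096) = 1/99.595 = 0.01004
[CO2*] = α₀ × DIC = 0.01004 × 4.41 = 0.0443 mmol/L

[CO2*] = 0.0443 mmol/L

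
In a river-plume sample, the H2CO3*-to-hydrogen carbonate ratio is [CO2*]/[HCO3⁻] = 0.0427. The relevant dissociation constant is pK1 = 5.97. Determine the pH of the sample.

pH = 7.34

From K1 = [H⁺][HCO3⁻]/[CO2*]:  pH = pK1 − log₁₀([CO2*]/[HCO3⁻])
log₁₀(0.0427) = -1.370
pH = 5.97 − (-1.370) = 7.34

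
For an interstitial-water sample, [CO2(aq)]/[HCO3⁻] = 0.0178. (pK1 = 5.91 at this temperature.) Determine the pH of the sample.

pH = 7.66

From K1 = [H⁺][HCO3⁻]/[CO2(aq)]:  pH = pK1 − log₁₀([CO2(aq)]/[HCO3⁻])
log₁₀(0.0178) = -1.750
pH = 5.91 − (-1.750) = 7.66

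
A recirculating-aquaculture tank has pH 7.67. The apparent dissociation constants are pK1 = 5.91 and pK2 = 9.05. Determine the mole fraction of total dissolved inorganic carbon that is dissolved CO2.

α₀ = 0.0164

α₀ = 1 / (1 + K1/[H⁺] + K1K2/[H⁺]²) = 1 / (1 + 10^+1.76 + 10^+0.38)
   = 1 / (1 + 57.544 + 2.3988) = 1/60.943 = 0.01641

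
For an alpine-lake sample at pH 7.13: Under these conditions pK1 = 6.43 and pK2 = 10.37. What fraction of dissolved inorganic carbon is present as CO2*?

α₀ = 0.166

α₀ = 1 / (1 + K1/[H⁺] + K1K2/[H⁺]²) = 1 / (1 + 10^+0.70 + 10^-2.54)
   = 1 / (1 + 5.0119 + 0.0028840) = 1/6.0148 = 0.1663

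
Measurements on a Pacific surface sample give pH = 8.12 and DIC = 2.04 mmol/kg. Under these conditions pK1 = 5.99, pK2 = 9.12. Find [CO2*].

[CO2*] = 13.7 μmol/kg

α₀ = 1 / (1 + K1/[H⁺] + K1K2/[H⁺]²) = 1 / (1 + 10^+2.13 + 10^+1.13)
   = 1 / (1 + 134.90 + 13.490) = 1/149.39 = 0.006694
[CO2*] = α₀ × DIC = 0.006694 × 2.04 = 0.0137 mmol/kg = 13.7 μmol/kg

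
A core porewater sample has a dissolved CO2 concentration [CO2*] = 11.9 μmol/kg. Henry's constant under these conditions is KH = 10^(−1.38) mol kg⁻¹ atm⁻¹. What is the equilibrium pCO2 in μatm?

pCO2 = 285 μatm

KH = 10^(−1.38) = 4.169×10^-2 mol kg⁻¹ atm⁻¹
pCO2 = [CO2*]/KH = 11.9×10^-6 / 4.169×10^-2 = 2.85×10^-4 atm = 285 μatm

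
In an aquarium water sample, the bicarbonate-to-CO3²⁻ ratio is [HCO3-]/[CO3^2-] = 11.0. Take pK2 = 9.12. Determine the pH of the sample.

From K2 = [H⁺][CO3^2-]/[HCO3-]:  pH = pK2 − log₁₀([HCO3-]/[CO3^2-])
log₁₀(11.0) = +1.041
pH = 9.12 − (+1.041) = 8.08

pH = 8.08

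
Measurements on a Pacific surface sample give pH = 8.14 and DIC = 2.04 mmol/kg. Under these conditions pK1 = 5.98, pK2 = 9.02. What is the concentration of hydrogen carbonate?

[HCO3⁻] = 1.79 mmol/kg

α₁ = 1 / (1 + [H⁺]/K1 + K2/[H⁺]) = 1 / (1 + 10^-2.16 + 10^-0.88)
   = 1 / (1 + 0.0069183 + 0.13183) = 1/1.1387 = 0.8782
[HCO3⁻] = α₁ × DIC = 0.8782 × 2.04 = 1.79 mmol/kg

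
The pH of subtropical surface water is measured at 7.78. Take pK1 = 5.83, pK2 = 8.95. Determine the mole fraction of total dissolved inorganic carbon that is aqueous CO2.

α₀ = 0.0104

α₀ = 1 / (1 + K1/[H⁺] + K1K2/[H⁺]²) = 1 / (1 + 10^+1.95 + 10^+0.78)
   = 1 / (1 + 89.125 + 6.0256) = 1/96.151 = 0.01040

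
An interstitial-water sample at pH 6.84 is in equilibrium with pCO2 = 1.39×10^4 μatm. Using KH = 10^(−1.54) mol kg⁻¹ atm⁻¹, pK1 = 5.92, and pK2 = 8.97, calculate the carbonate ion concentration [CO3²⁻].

[CO2*] = KH · pCO2 = 10^(−1.54) × 1.39×10^4×10^-6 = 4.009×10^-4 mol/kg
α₀ = 1/(1 + K1/[H⁺] + K1K2/[H⁺]²) = 1/(1 + 10^+0.92 + 10^-1.21) = 0.1066
DIC = [CO2*]/α₀ = 4.009×10^-4 / 0.1066 = 3.760 mmol/kg
[CO3²⁻] = α₂·DIC; α₂ = 0.006574, so [CO3²⁻] = 0.006574 × 3.760 = 0.0247 mmol/kg

[CO3²⁻] = 0.0247 mmol/kg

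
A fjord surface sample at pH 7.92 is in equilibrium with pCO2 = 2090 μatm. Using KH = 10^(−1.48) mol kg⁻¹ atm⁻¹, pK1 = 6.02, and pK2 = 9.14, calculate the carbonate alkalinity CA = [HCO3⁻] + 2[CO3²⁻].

CA = 6.16 mmol/kg

[CO2*] = KH · pCO2 = 10^(−1.48) × 2090×10^-6 = 6.921×10^-5 mol/kg
α₀ = 1/(1 + K1/[H⁺] + K1K2/[H⁺]²) = 1/(1 + 10^+1.90 + 10^+0.68) = 0.01173
DIC = [CO2*]/α₀ = 6.921×10^-5 / 0.01173 = 5.898 mmol/kg
CA = (α₁ + 2α₂)·DIC = (0.9321 + 2×0.05616) × 5.898 = 6.16 mmol/kg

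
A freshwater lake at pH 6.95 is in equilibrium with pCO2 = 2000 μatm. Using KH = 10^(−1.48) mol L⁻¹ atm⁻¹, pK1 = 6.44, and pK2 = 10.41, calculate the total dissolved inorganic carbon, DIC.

DIC = 0.281 mmol/L

[CO2*] = KH · pCO2 = 10^(−1.48) × 2000×10^-6 = 6.623×10^-5 mol/L
α₀ = 1/(1 + K1/[H⁺] + K1K2/[H⁺]²) = 1/(1 + 10^+0.51 + 10^-2.95) = 0.2360
DIC = [CO2*]/α₀ = 6.623×10^-5 / 0.2360 = 0.281 mmol/L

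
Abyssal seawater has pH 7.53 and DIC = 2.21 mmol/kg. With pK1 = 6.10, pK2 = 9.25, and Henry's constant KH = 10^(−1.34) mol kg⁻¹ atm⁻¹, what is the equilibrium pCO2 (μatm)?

pCO2 = 1700 μatm

α₀ = 1 / (1 + K1/[H⁺] + K1K2/[H⁺]²) = 1 / (1 + 10^+1.43 + 10^-0.29)
   = 1 / (1 + 26.915 + 0.51286) = 1/28.428 = 0.03518
[CO2*] = α₀ × DIC = 0.03518 × 2.21 = 0.07774 mmol/kg
pCO2 = [CO2*]/KH = 7.774×10^-5 / 4.571×10^-2 = 1700 μatm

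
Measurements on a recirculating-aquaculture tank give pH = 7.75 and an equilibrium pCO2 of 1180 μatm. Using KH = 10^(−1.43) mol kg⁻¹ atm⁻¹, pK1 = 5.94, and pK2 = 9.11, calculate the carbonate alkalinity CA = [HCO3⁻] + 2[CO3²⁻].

[CO2*] = KH · pCO2 = 10^(−1.43) × 1180×10^-6 = 4.384×10^-5 mol/kg
α₀ = 1/(1 + K1/[H⁺] + K1K2/[H⁺]²) = 1/(1 + 10^+1.81 + 10^+0.45) = 0.01462
DIC = [CO2*]/α₀ = 4.384×10^-5 / 0.01462 = 2.998 mmol/kg
CA = (α₁ + 2α₂)·DIC = (0.9442 + 2×0.04121) × 2.998 = 3.08 mmol/kg

CA = 3.08 mmol/kg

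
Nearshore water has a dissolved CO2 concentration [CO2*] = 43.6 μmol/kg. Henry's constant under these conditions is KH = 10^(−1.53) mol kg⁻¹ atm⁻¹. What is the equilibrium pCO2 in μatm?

KH = 10^(−1.53) = 2.951×10^-2 mol kg⁻¹ atm⁻¹
pCO2 = [CO2*]/KH = 43.6×10^-6 / 2.951×10^-2 = 1.48×10^-3 atm = 1480 μatm

pCO2 = 1480 μatm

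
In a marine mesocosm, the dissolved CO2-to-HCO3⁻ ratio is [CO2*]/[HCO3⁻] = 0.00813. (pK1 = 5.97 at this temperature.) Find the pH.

From K1 = [H⁺][HCO3⁻]/[CO2*]:  pH = pK1 − log₁₀([CO2*]/[HCO3⁻])
log₁₀(0.00813) = -2.090
pH = 5.97 − (-2.090) = 8.06

pH = 8.06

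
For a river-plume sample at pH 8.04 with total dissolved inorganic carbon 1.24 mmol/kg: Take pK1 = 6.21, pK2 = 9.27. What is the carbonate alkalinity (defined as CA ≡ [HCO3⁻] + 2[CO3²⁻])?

CA = [HCO3⁻] + 2[CO3²⁻] = (α₁ + 2α₂)·DIC
At pH 8.04: [H⁺]/K1 = 10^-1.83 = 0.014791, K2/[H⁺] = 10^-1.23 = 0.058884
α₁ = 1/(1 + 0.014791 + 0.058884) = 1/1.0737 = 0.9314; α₂ = α₁·K2/[H⁺] = 0.05484
α₁ + 2α₂ = 1.0411
CA = 1.0411 × 1.24 = 1.29 mmol/kg

CA = 1.29 mmol/kg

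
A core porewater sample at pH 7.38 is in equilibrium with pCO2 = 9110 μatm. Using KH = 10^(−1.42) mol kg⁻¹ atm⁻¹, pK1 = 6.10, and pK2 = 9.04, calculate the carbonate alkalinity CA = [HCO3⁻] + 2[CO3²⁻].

CA = 6.89 mmol/kg

[CO2*] = KH · pCO2 = 10^(−1.42) × 9110×10^-6 = 3.464×10^-4 mol/kg
α₀ = 1/(1 + K1/[H⁺] + K1K2/[H⁺]²) = 1/(1 + 10^+1.28 + 10^-0.38) = 0.04885
DIC = [CO2*]/α₀ = 3.464×10^-4 / 0.04885 = 7.090 mmol/kg
CA = (α₁ + 2α₂)·DIC = (0.9308 + 2×0.02036) × 7.090 = 6.89 mmol/kg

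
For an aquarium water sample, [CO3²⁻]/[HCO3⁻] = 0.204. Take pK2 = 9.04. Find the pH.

From K2 = [H⁺][CO3²⁻]/[HCO3⁻]:  pH = pK2 + log₁₀([CO3²⁻]/[HCO3⁻])
log₁₀(0.204) = -0.690
pH = 9.04 + (-0.690) = 8.35

pH = 8.35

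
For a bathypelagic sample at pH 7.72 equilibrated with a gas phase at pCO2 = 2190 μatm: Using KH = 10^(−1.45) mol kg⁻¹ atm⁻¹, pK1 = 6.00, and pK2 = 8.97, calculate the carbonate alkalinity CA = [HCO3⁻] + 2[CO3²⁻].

CA = 4.54 mmol/kg

[CO2*] = KH · pCO2 = 10^(−1.45) × 2190×10^-6 = 7.770×10^-5 mol/kg
α₀ = 1/(1 + K1/[H⁺] + K1K2/[H⁺]²) = 1/(1 + 10^+1.72 + 10^+0.47) = 0.01772
DIC = [CO2*]/α₀ = 7.770×10^-5 / 0.01772 = 4.385 mmol/kg
CA = (α₁ + 2α₂)·DIC = (0.9300 + 2×0.05230) × 4.385 = 4.54 mmol/kg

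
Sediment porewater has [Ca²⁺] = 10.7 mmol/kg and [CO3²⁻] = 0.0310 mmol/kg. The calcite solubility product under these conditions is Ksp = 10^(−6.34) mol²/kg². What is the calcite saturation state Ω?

Ksp = 10^(−6.34) = 4.571×10^-7
Ω = [Ca²⁺][CO3²⁻]/Ksp = (10.7×10^-3)(0.0310×10^-3) / 4.571×10^-7 = 0.726

Ω = 0.726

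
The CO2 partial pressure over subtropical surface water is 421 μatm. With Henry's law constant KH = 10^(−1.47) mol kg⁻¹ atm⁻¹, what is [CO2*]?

KH = 10^(−1.47) = 3.388×10^-2 mol kg⁻¹ atm⁻¹
[CO2*] = KH · pCO2 = 3.388×10^-2 × 421×10^-6 atm = 1.43×10^-5 mol/kg

[CO2*] = 14.3 μmol/kg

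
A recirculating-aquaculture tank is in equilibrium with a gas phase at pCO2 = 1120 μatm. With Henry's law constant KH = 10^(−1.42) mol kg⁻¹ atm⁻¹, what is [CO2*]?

KH = 10^(−1.42) = 3.802×10^-2 mol kg⁻¹ atm⁻¹
[CO2*] = KH · pCO2 = 3.802×10^-2 × 1120×10^-6 atm = 4.26×10^-5 mol/kg

[CO2*] = 42.6 μmol/kg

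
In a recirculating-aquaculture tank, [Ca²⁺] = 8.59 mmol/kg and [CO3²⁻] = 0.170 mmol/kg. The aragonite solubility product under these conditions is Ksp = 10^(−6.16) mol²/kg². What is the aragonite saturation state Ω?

Ω = 2.11

Ksp = 10^(−6.16) = 6.918×10^-7
Ω = [Ca²⁺][CO3²⁻]/Ksp = (8.59×10^-3)(0.170×10^-3) / 6.918×10^-7 = 2.11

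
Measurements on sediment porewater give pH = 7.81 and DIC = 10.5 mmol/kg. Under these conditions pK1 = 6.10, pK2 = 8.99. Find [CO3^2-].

[CO3²⁻] = 0.639 mmol/kg

α₂ = 1 / (1 + [H⁺]/K2 + [H⁺]²/(K1K2)) = 1 / (1 + 10^+1.18 + 10^-0.53)
   = 1 / (1 + 15.136 + 0.29512) = 1/16.431 = 0.06086
[CO3²⁻] = α₂ × DIC = 0.06086 × 10.5 = 0.639 mmol/kg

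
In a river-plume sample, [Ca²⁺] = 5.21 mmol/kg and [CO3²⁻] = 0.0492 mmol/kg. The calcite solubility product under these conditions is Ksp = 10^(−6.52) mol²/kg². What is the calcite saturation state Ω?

Ksp = 10^(−6.52) = 3.020×10^-7
Ω = [Ca²⁺][CO3²⁻]/Ksp = (5.21×10^-3)(0.0492×10^-3) / 3.020×10^-7 = 0.849

Ω = 0.849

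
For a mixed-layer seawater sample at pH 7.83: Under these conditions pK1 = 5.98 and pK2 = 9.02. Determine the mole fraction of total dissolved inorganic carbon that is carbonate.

α₂ = 1 / (1 + [H⁺]/K2 + [H⁺]²/(K1K2)) = 1 / (1 + 10^+1.19 + 10^-0.66)
   = 1 / (1 + 15.488 + 0.21878) = 1/16.707 = 0.05986

α₂ = 0.0599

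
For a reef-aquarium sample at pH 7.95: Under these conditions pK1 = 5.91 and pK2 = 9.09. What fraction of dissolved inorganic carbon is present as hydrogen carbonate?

α₁ = 0.925

α₁ = 1 / (1 + [H⁺]/K1 + K2/[H⁺]) = 1 / (1 + 10^-2.04 + 10^-1.14)
   = 1 / (1 + 0.0091201 + 0.072444) = 1/1.0816 = 0.9246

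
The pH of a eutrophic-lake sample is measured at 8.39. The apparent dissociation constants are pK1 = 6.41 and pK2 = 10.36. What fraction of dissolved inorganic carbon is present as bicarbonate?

α₁ = 0.979

α₁ = 1 / (1 + [H⁺]/K1 + K2/[H⁺]) = 1 / (1 + 10^-1.98 + 10^-1.97)
   = 1 / (1 + 0.010471 + 0.010715) = 1/1.0212 = 0.9793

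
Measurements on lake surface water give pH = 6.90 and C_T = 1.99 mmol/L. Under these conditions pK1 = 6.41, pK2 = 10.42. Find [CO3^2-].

α₂ = 1 / (1 + [H⁺]/K2 + [H⁺]²/(K1K2)) = 1 / (1 + 10^+3.52 + 10^+3.03)
   = 1 / (1 + 3311.3 + 1071.5) = 1/4383.8 = 0.0002281
[CO3²⁻] = α₂ × DIC = 0.0002281 × 1.99 = 0.000454 mmol/L = 0.454 μmol/L

[CO3²⁻] = 0.454 μmol/L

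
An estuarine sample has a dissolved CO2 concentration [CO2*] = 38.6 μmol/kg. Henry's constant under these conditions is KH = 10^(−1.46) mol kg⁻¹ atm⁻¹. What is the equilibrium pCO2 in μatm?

KH = 10^(−1.46) = 3.467×10^-2 mol kg⁻¹ atm⁻¹
pCO2 = [CO2*]/KH = 38.6×10^-6 / 3.467×10^-2 = 1.11×10^-3 atm = 1110 μatm

pCO2 = 1110 μatm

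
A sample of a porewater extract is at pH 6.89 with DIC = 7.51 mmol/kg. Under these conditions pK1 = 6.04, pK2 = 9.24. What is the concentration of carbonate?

[CO3²⁻] = 0.0293 mmol/kg

α₂ = 1 / (1 + [H⁺]/K2 + [H⁺]²/(K1K2)) = 1 / (1 + 10^+2.35 + 10^+1.50)
   = 1 / (1 + 223.87 + 31.623) = 1/256.49 = 0.003899
[CO3²⁻] = α₂ × DIC = 0.003899 × 7.51 = 0.0293 mmol/kg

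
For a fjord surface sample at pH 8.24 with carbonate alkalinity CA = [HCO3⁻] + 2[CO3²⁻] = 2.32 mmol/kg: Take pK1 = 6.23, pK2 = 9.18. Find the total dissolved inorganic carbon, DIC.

CA = [HCO3⁻] + 2[CO3²⁻] = (α₁ + 2α₂)·DIC
At pH 8.24: [H⁺]/K1 = 10^-2.01 = 0.0097724, K2/[H⁺] = 10^-0.94 = 0.11482
α₁ = 1/(1 + 0.0097724 + 0.11482) = 1/1.1246 = 0.8892; α₂ = α₁·K2/[H⁺] = 0.1021
α₁ + 2α₂ = 1.0934
DIC = CA / (α₁ + 2α₂) = 2.32 / 1.0934 = 2.12 mmol/kg

DIC = 2.12 mmol/kg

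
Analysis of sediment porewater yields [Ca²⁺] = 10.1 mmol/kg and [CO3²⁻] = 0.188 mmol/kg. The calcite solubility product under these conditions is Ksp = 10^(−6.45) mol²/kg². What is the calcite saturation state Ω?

Ksp = 10^(−6.45) = 3.548×10^-7
Ω = [Ca²⁺][CO3²⁻]/Ksp = (10.1×10^-3)(0.188×10^-3) / 3.548×10^-7 = 5.35

Ω = 5.35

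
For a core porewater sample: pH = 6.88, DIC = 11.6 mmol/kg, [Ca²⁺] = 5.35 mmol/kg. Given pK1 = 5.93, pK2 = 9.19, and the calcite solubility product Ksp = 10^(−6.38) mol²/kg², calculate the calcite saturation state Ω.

Ω = 0.653

α₂ = 1 / (1 + [H⁺]/K2 + [H⁺]²/(K1K2)) = 1 / (1 + 10^+2.31 + 10^+1.36)
   = 1 / (1 + 204.17 + 22.909) = 1/228.08 = 0.004384
[CO3²⁻] = α₂ × DIC = 0.004384 × 11.6 = 0.05086 mmol/kg
Ksp = 10^(−6.38) = 4.169×10^-7
Ω = [Ca²⁺][CO3²⁻]/Ksp = (5.35×10^-3)(5.086×10^-5) / 4.169×10^-7 = 0.653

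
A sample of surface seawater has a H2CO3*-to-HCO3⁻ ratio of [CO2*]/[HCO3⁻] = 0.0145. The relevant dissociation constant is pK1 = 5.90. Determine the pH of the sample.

pH = 7.74

From K1 = [H⁺][HCO3⁻]/[CO2*]:  pH = pK1 − log₁₀([CO2*]/[HCO3⁻])
log₁₀(0.0145) = -1.839
pH = 5.90 − (-1.839) = 7.74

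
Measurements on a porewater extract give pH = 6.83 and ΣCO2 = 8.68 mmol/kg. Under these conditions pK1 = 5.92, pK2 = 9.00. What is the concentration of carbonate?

α₂ = 1 / (1 + [H⁺]/K2 + [H⁺]²/(K1K2)) = 1 / (1 + 10^+2.17 + 10^+1.26)
   = 1 / (1 + 147.91 + 18.197) = 1/167.11 = 0.005984
[CO3²⁻] = α₂ × DIC = 0.005984 × 8.68 = 0.0519 mmol/kg

[CO3²⁻] = 0.0519 mmol/kg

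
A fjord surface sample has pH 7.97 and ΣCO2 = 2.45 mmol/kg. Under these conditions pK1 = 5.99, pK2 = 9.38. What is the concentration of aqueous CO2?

[CO2*] = 0.0244 mmol/kg

α₀ = 1 / (1 + K1/[H⁺] + K1K2/[H⁺]²) = 1 / (1 + 10^+1.98 + 10^+0.57)
   = 1 / (1 + 95.499 + 3.7154) = 1/100.21 = 0.009979
[CO2*] = α₀ × DIC = 0.009979 × 2.45 = 0.0244 mmol/kg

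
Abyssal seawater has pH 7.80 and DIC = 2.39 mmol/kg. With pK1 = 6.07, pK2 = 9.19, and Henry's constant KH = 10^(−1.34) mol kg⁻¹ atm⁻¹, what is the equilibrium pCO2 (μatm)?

pCO2 = 919 μatm

α₀ = 1 / (1 + K1/[H⁺] + K1K2/[H⁺]²) = 1 / (1 + 10^+1.73 + 10^+0.34)
   = 1 / (1 + 53.703 + 2.1878) = 1/56.891 = 0.01758
[CO2*] = α₀ × DIC = 0.01758 × 2.39 = 0.04201 mmol/kg
pCO2 = [CO2*]/KH = 4.201×10^-5 / 4.571×10^-2 = 919 μatm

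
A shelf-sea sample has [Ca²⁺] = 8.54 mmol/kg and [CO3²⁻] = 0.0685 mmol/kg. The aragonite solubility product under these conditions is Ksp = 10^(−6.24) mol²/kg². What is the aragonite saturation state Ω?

Ω = 1.02

Ksp = 10^(−6.24) = 5.754×10^-7
Ω = [Ca²⁺][CO3²⁻]/Ksp = (8.54×10^-3)(0.0685×10^-3) / 5.754×10^-7 = 1.02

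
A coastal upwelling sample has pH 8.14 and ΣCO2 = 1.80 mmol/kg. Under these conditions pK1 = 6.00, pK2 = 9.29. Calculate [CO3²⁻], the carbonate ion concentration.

[CO3²⁻] = 0.118 mmol/kg

α₂ = 1 / (1 + [H⁺]/K2 + [H⁺]²/(K1K2)) = 1 / (1 + 10^+1.15 + 10^-0.99)
   = 1 / (1 + 14.125 + 0.10233) = 1/15.228 = 0.06567
[CO3²⁻] = α₂ × DIC = 0.06567 × 1.80 = 0.118 mmol/kg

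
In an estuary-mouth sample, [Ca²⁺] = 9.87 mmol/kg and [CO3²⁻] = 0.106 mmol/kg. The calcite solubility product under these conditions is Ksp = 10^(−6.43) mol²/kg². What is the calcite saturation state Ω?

Ω = 2.82

Ksp = 10^(−6.43) = 3.715×10^-7
Ω = [Ca²⁺][CO3²⁻]/Ksp = (9.87×10^-3)(0.106×10^-3) / 3.715×10^-7 = 2.82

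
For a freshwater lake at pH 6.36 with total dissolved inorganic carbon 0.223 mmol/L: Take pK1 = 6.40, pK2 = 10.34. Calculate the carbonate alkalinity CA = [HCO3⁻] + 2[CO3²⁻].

CA = [HCO3⁻] + 2[CO3²⁻] = (α₁ + 2α₂)·DIC
At pH 6.36: [H⁺]/K1 = 10^0.04 = 1.0965, K2/[H⁺] = 10^-3.98 = 0.00010471
α₁ = 1/(1 + 1.0965 + 0.00010471) = 1/2.0966 = 0.4770; α₂ = α₁·K2/[H⁺] = 4.994×10^-5
α₁ + 2α₂ = 0.4771
CA = 0.4771 × 0.223 = 0.106 mmol/L

CA = 0.106 mmol/L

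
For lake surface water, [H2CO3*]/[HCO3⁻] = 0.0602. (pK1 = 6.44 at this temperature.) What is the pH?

From K1 = [H⁺][HCO3⁻]/[H2CO3*]:  pH = pK1 − log₁₀([H2CO3*]/[HCO3⁻])
log₁₀(0.0602) = -1.220
pH = 6.44 − (-1.220) = 7.66

pH = 7.66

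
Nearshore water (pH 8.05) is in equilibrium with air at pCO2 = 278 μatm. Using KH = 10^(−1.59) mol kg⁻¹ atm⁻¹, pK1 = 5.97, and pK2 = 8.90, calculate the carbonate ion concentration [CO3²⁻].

[CO3²⁻] = 0.121 mmol/kg

[CO2*] = KH · pCO2 = 10^(−1.59) × 278×10^-6 = 7.146×10^-6 mol/kg
α₀ = 1/(1 + K1/[H⁺] + K1K2/[H⁺]²) = 1/(1 + 10^+2.08 + 10^+1.23) = 0.007235
DIC = [CO2*]/α₀ = 7.146×10^-6 / 0.007235 = 0.9876 mmol/kg
[CO3²⁻] = α₂·DIC; α₂ = 0.1229, so [CO3²⁻] = 0.1229 × 0.9876 = 0.121 mmol/kg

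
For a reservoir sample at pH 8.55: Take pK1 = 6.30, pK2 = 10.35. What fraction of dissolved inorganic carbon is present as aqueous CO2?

α₀ = 0.00551

α₀ = 1 / (1 + K1/[H⁺] + K1K2/[H⁺]²) = 1 / (1 + 10^+2.25 + 10^+0.45)
   = 1 / (1 + 177.83 + 2.8184) = 1/181.65 = 0.005505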